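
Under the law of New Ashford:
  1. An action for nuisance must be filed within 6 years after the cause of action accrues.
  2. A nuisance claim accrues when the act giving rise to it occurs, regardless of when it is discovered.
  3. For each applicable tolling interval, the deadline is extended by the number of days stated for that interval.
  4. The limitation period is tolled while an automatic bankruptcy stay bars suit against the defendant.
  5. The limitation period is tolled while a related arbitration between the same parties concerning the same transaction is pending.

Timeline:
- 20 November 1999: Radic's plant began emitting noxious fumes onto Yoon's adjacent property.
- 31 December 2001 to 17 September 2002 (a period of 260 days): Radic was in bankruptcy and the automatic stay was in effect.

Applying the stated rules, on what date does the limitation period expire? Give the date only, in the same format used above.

7 August 2006

The limitation period began to run on 20 November 1999.
Adding the 6 years base period to 20 November 1999 gives a deadline of 20 November 2005, before any tolling.
The period was tolled for 260 days by the automatic bankruptcy stay (31 December 2001 to 17 September 2002), pushing the deadline to 7 August 2006.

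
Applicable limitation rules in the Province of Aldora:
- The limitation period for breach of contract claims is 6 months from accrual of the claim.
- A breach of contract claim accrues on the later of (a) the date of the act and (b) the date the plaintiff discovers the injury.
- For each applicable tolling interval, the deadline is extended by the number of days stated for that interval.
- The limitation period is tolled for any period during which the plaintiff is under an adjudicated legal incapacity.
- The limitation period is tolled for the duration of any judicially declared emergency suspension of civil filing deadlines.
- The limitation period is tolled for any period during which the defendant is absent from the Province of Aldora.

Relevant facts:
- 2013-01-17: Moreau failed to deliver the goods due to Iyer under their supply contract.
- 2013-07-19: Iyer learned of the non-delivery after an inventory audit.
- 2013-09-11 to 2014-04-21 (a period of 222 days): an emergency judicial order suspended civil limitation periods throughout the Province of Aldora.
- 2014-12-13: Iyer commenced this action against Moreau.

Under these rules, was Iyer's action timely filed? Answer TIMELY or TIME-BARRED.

The claim accrued on 2013-07-19 — the later of the 2013-01-17 act and the 2013-07-19 discovery.
6 months from 2013-07-19 is 2014-01-19.
Because the emergency suspension of filing deadlines ran from 2013-09-11 to 2014-04-21, the deadline is extended by 222 days to 2014-08-29.
Iyer filed on 2014-12-13, after the 2014-08-29 deadline, so the action is time-barred.

TIME-BARRED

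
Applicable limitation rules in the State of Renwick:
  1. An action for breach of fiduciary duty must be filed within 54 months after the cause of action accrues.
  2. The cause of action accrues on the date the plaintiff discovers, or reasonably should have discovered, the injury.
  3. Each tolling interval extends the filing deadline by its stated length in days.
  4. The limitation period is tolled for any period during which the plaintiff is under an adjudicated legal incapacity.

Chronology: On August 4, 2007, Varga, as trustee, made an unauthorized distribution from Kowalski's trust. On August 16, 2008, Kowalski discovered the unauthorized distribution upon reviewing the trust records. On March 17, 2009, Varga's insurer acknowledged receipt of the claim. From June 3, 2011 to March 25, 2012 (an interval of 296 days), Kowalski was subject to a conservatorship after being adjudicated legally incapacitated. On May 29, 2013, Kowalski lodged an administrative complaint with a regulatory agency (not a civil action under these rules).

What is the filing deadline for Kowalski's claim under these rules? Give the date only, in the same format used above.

December 9, 2013

Accrual is tied to discovery, so the period began on August 16, 2008 rather than on August 4, 2007 when the act occurred.
Adding the 54 months base period to August 16, 2008 gives a deadline of February 16, 2013, before any tolling.
Because the plaintiff's legal incapacity ran from June 3, 2011 to March 25, 2012, the deadline is extended by 296 days to December 9, 2013.
The other events in the timeline have no effect on the limitation period under the stated rules.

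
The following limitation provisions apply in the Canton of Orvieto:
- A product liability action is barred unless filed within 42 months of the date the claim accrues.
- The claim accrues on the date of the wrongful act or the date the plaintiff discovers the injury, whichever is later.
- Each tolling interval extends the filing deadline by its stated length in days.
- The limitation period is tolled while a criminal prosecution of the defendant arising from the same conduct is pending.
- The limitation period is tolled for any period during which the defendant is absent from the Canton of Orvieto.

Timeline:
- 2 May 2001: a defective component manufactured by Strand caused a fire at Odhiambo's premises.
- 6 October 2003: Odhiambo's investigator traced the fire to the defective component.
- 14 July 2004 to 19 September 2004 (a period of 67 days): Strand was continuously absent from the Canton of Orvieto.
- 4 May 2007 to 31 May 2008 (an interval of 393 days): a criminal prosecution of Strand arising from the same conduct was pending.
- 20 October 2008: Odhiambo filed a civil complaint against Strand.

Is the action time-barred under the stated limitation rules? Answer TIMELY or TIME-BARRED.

The claim accrued on 6 October 2003 — the later of the 2 May 2001 act and the 6 October 2003 discovery.
42 months from 6 October 2003 is 6 April 2007.
The defendant's absence from the jurisdiction from 14 July 2004 to 19 September 2004 tolled the period for 67 days, extending the deadline to 12 June 2007.
The period was tolled for 393 days by the pending criminal prosecution (4 May 2007 to 31 May 2008), pushing the deadline to 9 July 2008.
Filing on 20 October 2008 missed the 9 July 2008 deadline — the action is time-barred.

TIME-BARRED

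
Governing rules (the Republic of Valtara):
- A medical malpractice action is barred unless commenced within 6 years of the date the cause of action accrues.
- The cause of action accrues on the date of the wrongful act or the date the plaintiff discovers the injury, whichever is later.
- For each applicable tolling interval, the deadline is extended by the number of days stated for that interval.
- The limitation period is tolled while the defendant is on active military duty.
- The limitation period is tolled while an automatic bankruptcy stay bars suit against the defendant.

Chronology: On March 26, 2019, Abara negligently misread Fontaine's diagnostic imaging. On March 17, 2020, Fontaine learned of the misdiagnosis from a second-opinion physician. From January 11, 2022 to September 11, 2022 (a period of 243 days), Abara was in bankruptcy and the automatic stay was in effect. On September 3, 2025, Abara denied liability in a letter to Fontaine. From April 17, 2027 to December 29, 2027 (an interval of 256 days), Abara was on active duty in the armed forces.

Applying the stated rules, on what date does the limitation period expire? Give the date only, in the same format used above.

November 15, 2026

Because discovery on March 17, 2020 post-dates the March 26, 2019 act, accrual under the later-of rule falls on March 17, 2020.
The untolled deadline — 6 years after March 17, 2020 — is March 17, 2026.
Because the automatic bankruptcy stay ran from January 11, 2022 to September 11, 2022, the deadline is extended by 243 days to November 15, 2026.
The defendant's active military service starting April 17, 2027 came too late — the period had run on November 15, 2026 — and so does not extend the deadline.
None of the other events listed affects the running of the period under the stated rules.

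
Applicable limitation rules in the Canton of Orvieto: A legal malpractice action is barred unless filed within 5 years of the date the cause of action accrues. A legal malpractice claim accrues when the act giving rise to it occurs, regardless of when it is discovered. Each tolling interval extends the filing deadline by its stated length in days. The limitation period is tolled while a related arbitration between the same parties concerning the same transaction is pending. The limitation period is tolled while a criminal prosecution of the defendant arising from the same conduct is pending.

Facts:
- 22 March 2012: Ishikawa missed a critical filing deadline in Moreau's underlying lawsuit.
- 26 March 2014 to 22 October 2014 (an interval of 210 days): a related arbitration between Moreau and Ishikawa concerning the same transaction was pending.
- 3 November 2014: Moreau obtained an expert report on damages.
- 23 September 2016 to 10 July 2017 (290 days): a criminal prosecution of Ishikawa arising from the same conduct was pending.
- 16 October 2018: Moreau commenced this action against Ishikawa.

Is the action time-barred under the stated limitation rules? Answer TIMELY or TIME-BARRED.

The claim accrued on 22 March 2012, when the wrongful act occurred.
Adding the 5 years base period to 22 March 2012 gives a deadline of 22 March 2017, before any tolling.
Because the pending related arbitration ran from 26 March 2014 to 22 October 2014, the deadline is extended by 210 days to 18 October 2017.
The pending criminal prosecution from 23 September 2016 to 10 July 2017 tolled the period for 290 days, extending the deadline to 4 August 2018.
Nothing else in the chronology tolls or restarts the period.
Filing on 16 October 2018 missed the 4 August 2018 deadline — the action is time-barred.

TIME-BARRED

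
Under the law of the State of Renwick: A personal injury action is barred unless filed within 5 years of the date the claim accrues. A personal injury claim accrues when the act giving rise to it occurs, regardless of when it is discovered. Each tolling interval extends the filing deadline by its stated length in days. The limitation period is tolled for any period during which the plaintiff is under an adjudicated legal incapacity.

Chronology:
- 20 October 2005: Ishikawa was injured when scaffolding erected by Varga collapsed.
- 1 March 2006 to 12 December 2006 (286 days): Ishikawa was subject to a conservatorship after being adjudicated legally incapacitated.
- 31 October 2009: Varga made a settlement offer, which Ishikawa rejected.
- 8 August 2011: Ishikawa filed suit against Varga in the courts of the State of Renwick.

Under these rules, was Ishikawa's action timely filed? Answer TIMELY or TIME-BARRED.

The claim accrued on 20 October 2005, when the wrongful act occurred.
The untolled deadline — 5 years after 20 October 2005 — is 20 October 2010.
The plaintiff's legal incapacity from 1 March 2006 to 12 December 2006 tolled the period for 286 days, extending the deadline to 2 August 2011.
Nothing else in the chronology tolls or restarts the period.
Ishikawa filed on 8 August 2011, after the 2 August 2011 deadline, so the action is time-barred.

TIME-BARRED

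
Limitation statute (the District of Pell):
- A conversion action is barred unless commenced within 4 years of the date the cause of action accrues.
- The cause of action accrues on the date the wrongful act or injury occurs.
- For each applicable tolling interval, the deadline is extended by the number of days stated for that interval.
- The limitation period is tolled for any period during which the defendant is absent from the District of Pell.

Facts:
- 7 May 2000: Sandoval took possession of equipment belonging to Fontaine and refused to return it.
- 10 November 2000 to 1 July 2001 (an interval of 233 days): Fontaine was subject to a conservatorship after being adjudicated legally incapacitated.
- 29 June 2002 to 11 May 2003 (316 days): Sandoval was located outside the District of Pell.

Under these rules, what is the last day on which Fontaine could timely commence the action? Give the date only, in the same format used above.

19 March 2005

The limitation period began to run on 7 May 2000.
Adding the 4 years base period to 7 May 2000 gives a deadline of 7 May 2004, before any tolling.
The period was tolled for 316 days by the defendant's absence from the jurisdiction (29 June 2002 to 11 May 2003), pushing the deadline to 19 March 2005.
The plaintiff's legal incapacity from 10 November 2000 to 1 July 2001 does not toll the period, because no stated rule makes the plaintiff's incapacity a tolling event.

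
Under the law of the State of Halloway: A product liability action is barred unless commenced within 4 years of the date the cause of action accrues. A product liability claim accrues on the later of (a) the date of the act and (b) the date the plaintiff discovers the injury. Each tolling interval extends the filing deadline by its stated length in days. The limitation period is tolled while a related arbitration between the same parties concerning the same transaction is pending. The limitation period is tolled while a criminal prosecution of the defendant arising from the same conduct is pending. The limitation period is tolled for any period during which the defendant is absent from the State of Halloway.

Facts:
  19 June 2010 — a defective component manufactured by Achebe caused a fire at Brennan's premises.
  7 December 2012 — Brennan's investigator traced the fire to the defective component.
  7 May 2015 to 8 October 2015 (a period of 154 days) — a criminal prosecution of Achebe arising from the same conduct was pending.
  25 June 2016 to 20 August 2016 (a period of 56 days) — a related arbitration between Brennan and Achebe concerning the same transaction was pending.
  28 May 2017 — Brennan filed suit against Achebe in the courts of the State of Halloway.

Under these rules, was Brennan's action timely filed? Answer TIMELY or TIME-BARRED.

Taking the later of the act (19 June 2010) and discovery (7 December 2012), the claim accrued on 7 December 2012.
4 years from 7 December 2012 is 7 December 2016.
The period was tolled for 154 days by the pending criminal prosecution (7 May 2015 to 8 October 2015), pushing the deadline to 10 May 2017.
Because the pending related arbitration ran from 25 June 2016 to 20 August 2016, the deadline is extended by 56 days to 5 July 2017.
The 28 May 2017 filing precedes the 5 July 2017 deadline; the claim is timely.

TIMELY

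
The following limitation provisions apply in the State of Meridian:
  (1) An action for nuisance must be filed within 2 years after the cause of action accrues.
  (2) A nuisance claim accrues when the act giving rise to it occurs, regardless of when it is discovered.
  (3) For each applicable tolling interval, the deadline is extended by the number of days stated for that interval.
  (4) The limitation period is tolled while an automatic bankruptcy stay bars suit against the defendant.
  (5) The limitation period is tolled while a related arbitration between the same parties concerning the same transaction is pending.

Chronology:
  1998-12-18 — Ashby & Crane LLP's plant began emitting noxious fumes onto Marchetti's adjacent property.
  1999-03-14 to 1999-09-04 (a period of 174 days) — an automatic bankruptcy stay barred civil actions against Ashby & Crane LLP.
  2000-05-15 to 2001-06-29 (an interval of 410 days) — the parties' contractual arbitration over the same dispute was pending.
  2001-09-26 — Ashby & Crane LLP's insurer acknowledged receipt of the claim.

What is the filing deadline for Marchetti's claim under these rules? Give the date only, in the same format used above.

The claim accrued on 1998-12-18, when the wrongful act occurred.
The untolled deadline — 2 years after 1998-12-18 — is 2000-12-18.
The automatic bankruptcy stay from 1999-03-14 to 1999-09-04 tolled the period for 174 days, extending the deadline to 2001-06-10.
The period was tolled for 410 days by the pending related arbitration (2000-05-15 to 2001-06-29), pushing the deadline to 2002-07-25.
The other events in the timeline have no effect on the limitation period under the stated rules.

2002-07-25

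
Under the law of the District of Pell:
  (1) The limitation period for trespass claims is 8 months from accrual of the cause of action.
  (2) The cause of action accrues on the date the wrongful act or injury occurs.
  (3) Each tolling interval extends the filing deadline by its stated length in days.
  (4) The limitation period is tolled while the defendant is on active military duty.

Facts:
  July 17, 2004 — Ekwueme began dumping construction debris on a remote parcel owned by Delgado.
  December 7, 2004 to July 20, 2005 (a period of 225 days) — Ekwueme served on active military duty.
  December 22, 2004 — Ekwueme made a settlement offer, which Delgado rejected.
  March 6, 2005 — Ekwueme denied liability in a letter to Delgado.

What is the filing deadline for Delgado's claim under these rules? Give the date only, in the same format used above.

The limitation period began to run on July 17, 2004.
Adding the 8 months base period to July 17, 2004 gives a deadline of March 17, 2005, before any tolling.
The defendant's active military service from December 7, 2004 to July 20, 2005 tolled the period for 225 days, extending the deadline to October 28, 2005.
None of the other events listed affects the running of the period under the stated rules.

October 28, 2005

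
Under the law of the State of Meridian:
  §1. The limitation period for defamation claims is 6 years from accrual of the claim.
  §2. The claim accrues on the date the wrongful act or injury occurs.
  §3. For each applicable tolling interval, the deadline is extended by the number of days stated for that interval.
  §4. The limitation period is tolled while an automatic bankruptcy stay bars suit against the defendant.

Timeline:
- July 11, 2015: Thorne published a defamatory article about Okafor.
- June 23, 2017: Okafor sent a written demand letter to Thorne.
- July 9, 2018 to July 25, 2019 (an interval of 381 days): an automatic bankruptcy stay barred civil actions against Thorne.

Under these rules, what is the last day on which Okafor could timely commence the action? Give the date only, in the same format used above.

The claim accrued on July 11, 2015, when the wrongful act occurred.
Adding the 6 years base period to July 11, 2015 gives a deadline of July 11, 2021, before any tolling.
The period was tolled for 381 days by the automatic bankruptcy stay (July 9, 2018 to July 25, 2019), pushing the deadline to July 27, 2022.
None of the other events listed affects the running of the period under the stated rules.

July 27, 2022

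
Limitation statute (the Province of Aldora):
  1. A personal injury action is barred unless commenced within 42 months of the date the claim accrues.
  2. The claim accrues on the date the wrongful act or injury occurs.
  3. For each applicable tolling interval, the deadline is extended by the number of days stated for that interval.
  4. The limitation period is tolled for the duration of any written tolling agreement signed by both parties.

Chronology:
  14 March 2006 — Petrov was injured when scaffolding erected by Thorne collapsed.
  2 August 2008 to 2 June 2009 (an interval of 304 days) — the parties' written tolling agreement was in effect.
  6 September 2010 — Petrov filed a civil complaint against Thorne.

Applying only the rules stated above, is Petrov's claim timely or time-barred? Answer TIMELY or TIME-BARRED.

TIME-BARRED

The claim accrued on 14 March 2006, when the wrongful act occurred.
42 months from 14 March 2006 is 14 September 2009.
The period was tolled for 304 days by the written tolling agreement (2 August 2008 to 2 June 2009), pushing the deadline to 15 July 2010.
Petrov filed on 6 September 2010, after the 15 July 2010 deadline, so the action is time-barred.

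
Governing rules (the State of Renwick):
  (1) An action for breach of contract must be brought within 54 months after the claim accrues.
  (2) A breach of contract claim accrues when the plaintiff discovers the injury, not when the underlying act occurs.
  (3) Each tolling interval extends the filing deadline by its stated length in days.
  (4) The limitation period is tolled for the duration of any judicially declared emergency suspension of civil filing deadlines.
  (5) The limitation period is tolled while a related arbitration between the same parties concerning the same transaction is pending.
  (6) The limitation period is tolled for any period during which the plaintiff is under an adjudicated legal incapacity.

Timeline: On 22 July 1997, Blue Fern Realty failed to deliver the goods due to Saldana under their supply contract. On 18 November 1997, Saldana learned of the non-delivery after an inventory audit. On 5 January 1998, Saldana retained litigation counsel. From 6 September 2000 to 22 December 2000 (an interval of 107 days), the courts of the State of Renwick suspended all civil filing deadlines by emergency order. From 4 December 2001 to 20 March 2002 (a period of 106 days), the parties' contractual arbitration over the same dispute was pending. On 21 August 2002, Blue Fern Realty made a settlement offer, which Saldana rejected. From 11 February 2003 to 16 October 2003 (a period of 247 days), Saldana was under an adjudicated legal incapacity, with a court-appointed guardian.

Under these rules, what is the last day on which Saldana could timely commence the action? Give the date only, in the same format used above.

17 December 2002

Under the discovery rule, the claim accrued on 18 November 1997, when Saldana discovered the injury — not on the 22 July 1997 date of the underlying act.
The untolled deadline — 54 months after 18 November 1997 — is 18 May 2002.
The emergency suspension of filing deadlines from 6 September 2000 to 22 December 2000 tolled the period for 107 days, extending the deadline to 2 September 2002.
Because the pending related arbitration ran from 4 December 2001 to 20 March 2002, the deadline is extended by 106 days to 17 December 2002.
By the time the plaintiff's legal incapacity began on 11 February 2003, the limitation period had already expired on 17 December 2002; that interval cannot revive it.
None of the other events listed affects the running of the period under the stated rules.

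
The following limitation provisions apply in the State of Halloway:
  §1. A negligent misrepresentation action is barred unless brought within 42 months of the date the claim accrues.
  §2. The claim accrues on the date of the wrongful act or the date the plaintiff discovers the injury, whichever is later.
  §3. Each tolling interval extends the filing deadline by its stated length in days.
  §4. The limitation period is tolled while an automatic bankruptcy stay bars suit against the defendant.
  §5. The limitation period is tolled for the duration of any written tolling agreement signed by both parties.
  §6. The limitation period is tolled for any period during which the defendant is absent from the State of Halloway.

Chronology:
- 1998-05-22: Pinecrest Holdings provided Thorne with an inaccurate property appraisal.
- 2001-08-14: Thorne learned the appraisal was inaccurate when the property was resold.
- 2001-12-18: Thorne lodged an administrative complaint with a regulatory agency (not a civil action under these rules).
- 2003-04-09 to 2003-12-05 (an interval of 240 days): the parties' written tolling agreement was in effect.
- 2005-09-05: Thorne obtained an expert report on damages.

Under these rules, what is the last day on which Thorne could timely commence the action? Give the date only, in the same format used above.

2005-10-12

The claim accrued on 2001-08-14 — the later of the 1998-05-22 act and the 2001-08-14 discovery.
42 months from 2001-08-14 is 2005-02-14.
The period was tolled for 240 days by the written tolling agreement (2003-04-09 to 2003-12-05), pushing the deadline to 2005-10-12.
None of the other events listed affects the running of the period under the stated rules.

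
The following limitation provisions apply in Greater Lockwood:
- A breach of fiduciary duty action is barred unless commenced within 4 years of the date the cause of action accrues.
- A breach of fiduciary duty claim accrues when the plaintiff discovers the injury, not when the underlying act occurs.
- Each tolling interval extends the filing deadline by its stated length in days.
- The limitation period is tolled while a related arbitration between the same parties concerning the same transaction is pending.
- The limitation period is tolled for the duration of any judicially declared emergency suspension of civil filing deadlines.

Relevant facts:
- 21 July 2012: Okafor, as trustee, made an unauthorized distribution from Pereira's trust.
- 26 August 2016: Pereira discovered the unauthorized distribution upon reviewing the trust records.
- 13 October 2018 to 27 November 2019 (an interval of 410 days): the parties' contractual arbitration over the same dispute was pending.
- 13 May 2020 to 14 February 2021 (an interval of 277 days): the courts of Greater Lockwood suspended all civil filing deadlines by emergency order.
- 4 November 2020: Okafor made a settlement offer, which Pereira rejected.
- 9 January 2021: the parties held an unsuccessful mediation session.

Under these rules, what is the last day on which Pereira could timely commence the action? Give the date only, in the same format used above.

Accrual is tied to discovery, so the period began on 26 August 2016 rather than on 21 July 2012 when the act occurred.
Adding the 4 years base period to 26 August 2016 gives a deadline of 26 August 2020, before any tolling.
The period was tolled for 410 days by the pending related arbitration (13 October 2018 to 27 November 2019), pushing the deadline to 10 October 2021.
The period was tolled for 277 days by the emergency suspension of filing deadlines (13 May 2020 to 14 February 2021), pushing the deadline to 14 July 2022.
The other events in the timeline have no effect on the limitation period under the stated rules.

14 July 2022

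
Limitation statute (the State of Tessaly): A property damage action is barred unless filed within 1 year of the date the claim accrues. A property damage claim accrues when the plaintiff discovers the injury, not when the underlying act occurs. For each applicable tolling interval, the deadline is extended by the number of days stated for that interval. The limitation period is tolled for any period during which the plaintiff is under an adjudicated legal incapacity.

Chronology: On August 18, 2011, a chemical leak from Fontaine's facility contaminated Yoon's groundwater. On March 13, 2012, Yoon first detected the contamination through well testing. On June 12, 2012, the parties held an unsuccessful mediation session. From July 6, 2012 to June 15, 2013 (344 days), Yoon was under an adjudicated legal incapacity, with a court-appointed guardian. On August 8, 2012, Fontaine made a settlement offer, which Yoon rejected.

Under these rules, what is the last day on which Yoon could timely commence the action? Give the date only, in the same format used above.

February 20, 2014

Under the discovery rule, the claim accrued on March 13, 2012, when Yoon discovered the injury — not on the August 18, 2011 date of the underlying act.
Adding the 1 year base period to March 13, 2012 gives a deadline of March 13, 2013, before any tolling.
Because the plaintiff's legal incapacity ran from July 6, 2012 to June 15, 2013, the deadline is extended by 344 days to February 20, 2014.
Nothing else in the chronology tolls or restarts the period.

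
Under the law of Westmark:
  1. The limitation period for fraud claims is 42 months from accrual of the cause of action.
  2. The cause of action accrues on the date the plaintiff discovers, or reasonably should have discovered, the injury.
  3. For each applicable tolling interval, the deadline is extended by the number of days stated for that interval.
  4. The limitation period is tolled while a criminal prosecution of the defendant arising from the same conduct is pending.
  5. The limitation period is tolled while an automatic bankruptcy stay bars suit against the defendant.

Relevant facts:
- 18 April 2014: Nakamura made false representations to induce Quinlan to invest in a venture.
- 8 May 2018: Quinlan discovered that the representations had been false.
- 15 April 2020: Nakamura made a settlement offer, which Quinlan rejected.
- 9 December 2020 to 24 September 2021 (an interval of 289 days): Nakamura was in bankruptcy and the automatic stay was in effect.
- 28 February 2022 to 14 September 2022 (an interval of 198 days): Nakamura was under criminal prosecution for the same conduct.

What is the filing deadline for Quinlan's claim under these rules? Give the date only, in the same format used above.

10 March 2023

Accrual is tied to discovery, so the period began on 8 May 2018 rather than on 18 April 2014 when the act occurred.
The untolled deadline — 42 months after 8 May 2018 — is 8 November 2021.
Because the automatic bankruptcy stay ran from 9 December 2020 to 24 September 2021, the deadline is extended by 289 days to 24 August 2022.
Because the pending criminal prosecution ran from 28 February 2022 to 14 September 2022, the deadline is extended by 198 days to 10 March 2023.
None of the other events listed affects the running of the period under the stated rules.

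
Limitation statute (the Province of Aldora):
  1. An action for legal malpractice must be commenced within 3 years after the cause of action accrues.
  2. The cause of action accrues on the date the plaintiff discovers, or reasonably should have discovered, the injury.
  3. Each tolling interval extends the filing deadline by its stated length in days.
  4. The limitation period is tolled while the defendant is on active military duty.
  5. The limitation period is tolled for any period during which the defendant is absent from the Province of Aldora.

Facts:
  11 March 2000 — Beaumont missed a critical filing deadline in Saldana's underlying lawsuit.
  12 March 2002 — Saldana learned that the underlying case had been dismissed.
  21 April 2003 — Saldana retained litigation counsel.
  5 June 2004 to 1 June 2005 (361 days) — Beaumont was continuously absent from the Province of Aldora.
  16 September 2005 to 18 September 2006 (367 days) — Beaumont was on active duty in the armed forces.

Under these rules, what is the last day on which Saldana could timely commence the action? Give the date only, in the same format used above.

Under the discovery rule, the claim accrued on 12 March 2002, when Saldana discovered the injury — not on the 11 March 2000 date of the underlying act.
3 years from 12 March 2002 is 12 March 2005.
The period was tolled for 361 days by the defendant's absence from the jurisdiction (5 June 2004 to 1 June 2005), pushing the deadline to 8 March 2006.
The defendant's active military service from 16 September 2005 to 18 September 2006 tolled the period for 367 days, extending the deadline to 10 March 2007.
Nothing else in the chronology tolls or restarts the period.

10 March 2007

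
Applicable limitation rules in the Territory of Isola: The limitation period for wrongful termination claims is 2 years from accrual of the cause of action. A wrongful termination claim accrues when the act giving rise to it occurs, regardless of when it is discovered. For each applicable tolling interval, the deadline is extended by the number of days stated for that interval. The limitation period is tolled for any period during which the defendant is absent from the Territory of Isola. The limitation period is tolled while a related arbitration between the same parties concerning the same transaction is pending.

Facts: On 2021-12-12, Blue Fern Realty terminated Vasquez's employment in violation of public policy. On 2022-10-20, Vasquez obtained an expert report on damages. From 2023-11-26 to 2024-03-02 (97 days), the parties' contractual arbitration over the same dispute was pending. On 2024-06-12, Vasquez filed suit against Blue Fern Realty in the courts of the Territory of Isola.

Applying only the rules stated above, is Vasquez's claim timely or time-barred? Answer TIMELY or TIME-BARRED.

The limitation period began to run on 2021-12-12.
The untolled deadline — 2 years after 2021-12-12 — is 2023-12-12.
The pending related arbitration from 2023-11-26 to 2024-03-02 tolled the period for 97 days, extending the deadline to 2024-03-18.
None of the other events listed affects the running of the period under the stated rules.
Filing on 2024-06-12 missed the 2024-03-18 deadline — the action is time-barred.

TIME-BARRED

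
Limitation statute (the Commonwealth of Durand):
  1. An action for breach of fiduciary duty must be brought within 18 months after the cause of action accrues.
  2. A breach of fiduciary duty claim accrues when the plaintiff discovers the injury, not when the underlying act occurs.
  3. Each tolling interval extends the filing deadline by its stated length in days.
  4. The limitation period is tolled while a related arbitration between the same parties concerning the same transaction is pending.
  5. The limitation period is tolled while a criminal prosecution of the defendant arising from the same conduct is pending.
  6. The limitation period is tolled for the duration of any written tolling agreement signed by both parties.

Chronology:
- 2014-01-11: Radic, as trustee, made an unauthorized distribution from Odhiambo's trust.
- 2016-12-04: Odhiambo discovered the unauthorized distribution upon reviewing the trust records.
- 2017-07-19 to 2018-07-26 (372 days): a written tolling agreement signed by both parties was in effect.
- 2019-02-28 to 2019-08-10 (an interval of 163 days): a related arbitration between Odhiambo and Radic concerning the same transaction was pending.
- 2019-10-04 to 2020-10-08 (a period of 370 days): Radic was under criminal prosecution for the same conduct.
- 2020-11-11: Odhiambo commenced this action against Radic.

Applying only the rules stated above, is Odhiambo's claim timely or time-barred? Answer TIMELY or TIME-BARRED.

The claim did not accrue until Odhiambo discovered the injury on 2016-12-04; the 2014-01-11 act date does not start the clock under the stated rule.
The untolled deadline — 18 months after 2016-12-04 — is 2018-06-04.
Because the written tolling agreement ran from 2017-07-19 to 2018-07-26, the deadline is extended by 372 days to 2019-06-11.
Because the pending related arbitration ran from 2019-02-28 to 2019-08-10, the deadline is extended by 163 days to 2019-11-21.
The pending criminal prosecution from 2019-10-04 to 2020-10-08 tolled the period for 370 days, extending the deadline to 2020-11-25.
The 2020-11-11 filing precedes the 2020-11-25 deadline; the claim is timely.

TIMELY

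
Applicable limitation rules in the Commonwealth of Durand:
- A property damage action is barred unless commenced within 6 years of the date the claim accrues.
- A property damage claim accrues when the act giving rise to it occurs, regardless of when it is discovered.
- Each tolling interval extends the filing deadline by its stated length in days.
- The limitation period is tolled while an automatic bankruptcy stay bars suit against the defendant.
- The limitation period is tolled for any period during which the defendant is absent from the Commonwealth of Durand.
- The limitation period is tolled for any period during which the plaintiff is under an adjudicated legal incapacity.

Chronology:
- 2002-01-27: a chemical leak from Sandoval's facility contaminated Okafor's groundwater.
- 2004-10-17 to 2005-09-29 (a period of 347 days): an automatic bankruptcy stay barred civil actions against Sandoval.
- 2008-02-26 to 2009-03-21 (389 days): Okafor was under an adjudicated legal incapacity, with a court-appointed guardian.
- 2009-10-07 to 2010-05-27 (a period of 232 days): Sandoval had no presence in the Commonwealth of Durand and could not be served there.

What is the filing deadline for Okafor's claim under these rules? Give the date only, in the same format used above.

The claim accrued on 2002-01-27, the date of the act.
The untolled deadline — 6 years after 2002-01-27 — is 2008-01-27.
The automatic bankruptcy stay from 2004-10-17 to 2005-09-29 tolled the period for 347 days, extending the deadline to 2009-01-08.
The period was tolled for 389 days by the plaintiff's legal incapacity (2008-02-26 to 2009-03-21), pushing the deadline to 2010-02-01.
Because the defendant's absence from the jurisdiction ran from 2009-10-07 to 2010-05-27, the deadline is extended by 232 days to 2010-09-21.

2010-09-21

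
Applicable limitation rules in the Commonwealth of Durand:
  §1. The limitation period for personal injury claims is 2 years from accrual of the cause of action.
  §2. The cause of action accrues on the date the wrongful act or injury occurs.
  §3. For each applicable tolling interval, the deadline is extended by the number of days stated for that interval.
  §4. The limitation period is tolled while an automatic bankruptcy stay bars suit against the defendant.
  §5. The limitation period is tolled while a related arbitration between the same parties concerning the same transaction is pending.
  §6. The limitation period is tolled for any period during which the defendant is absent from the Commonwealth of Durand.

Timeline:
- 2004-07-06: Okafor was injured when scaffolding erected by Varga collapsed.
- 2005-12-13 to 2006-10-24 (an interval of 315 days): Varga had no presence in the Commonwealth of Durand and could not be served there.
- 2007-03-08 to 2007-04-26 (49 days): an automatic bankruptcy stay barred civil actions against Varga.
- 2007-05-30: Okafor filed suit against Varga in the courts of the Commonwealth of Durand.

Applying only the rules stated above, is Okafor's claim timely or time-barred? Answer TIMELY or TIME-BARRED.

TIMELY

The cause of action accrued on 2004-07-06, the date of the act.
The untolled deadline — 2 years after 2004-07-06 — is 2006-07-06.
The defendant's absence from the jurisdiction from 2005-12-13 to 2006-10-24 tolled the period for 315 days, extending the deadline to 2007-05-17.
The automatic bankruptcy stay from 2007-03-08 to 2007-04-26 tolled the period for 49 days, extending the deadline to 2007-07-05.
Filing on 2007-05-30 beat the 2007-07-05 deadline — the action is timely.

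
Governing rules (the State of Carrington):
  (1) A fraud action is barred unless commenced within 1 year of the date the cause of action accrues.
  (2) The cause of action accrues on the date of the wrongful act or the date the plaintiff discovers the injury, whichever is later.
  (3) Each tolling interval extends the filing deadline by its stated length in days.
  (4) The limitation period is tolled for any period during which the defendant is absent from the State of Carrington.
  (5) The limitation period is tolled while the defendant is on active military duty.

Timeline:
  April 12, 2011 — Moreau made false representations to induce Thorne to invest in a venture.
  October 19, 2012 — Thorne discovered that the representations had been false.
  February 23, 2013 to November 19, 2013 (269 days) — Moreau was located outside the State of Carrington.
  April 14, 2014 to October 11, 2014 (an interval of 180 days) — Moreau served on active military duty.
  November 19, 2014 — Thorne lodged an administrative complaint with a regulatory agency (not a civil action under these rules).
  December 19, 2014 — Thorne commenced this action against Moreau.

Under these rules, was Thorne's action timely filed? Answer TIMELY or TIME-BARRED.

Because discovery on October 19, 2012 post-dates the April 12, 2011 act, accrual under the later-of rule falls on October 19, 2012.
1 year from October 19, 2012 is October 19, 2013.
The defendant's absence from the jurisdiction from February 23, 2013 to November 19, 2013 tolled the period for 269 days, extending the deadline to July 15, 2014.
The period was tolled for 180 days by the defendant's active military service (April 14, 2014 to October 11, 2014), pushing the deadline to January 11, 2015.
None of the other events listed affects the running of the period under the stated rules.
The December 19, 2014 filing precedes the January 11, 2015 deadline; the claim is timely.

TIMELY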